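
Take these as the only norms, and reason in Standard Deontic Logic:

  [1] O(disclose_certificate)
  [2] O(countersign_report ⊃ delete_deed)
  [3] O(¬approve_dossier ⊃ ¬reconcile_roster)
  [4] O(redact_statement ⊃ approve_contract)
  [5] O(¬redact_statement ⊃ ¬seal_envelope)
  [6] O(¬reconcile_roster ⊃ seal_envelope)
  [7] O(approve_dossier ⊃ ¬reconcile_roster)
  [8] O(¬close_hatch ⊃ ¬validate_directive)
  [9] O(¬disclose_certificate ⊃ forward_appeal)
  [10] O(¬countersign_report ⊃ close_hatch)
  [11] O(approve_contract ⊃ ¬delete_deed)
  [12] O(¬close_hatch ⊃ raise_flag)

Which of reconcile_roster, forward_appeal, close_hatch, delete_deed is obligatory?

By case analysis on ¬approve_dossier: premise 3 gives O(¬approve_dossier ⊃ ¬reconcile_roster) and premise 7 gives O(approve_dossier ⊃ ¬reconcile_roster), so O(¬reconcile_roster) either way.
Premise 6 is O(¬reconcile_roster ⊃ seal_envelope); since O(¬reconcile_roster), deontic closure gives O(seal_envelope).
The contrapositive of premise 5 (O(¬redact_statement ⊃ ¬seal_envelope)) is O(seal_envelope ⊃ redact_statement), and O(seal_envelope) is already established, so O(redact_statement).
Premise 4 is O(redact_statement ⊃ approve_contract); since O(redact_statement), deontic closure gives O(approve_contract).
Premise 11 is O(approve_contract ⊃ ¬delete_deed); since O(approve_contract), deontic closure gives O(¬delete_deed).
Premise 2 is O(countersign_report ⊃ delete_deed); contrapositively O(¬delete_deed ⊃ ¬countersign_report). Since O(¬delete_deed) holds, K gives O(¬countersign_report).
With premise 10, O(¬countersign_report ⊃ close_hatch), the K-axiom yields O(close_hatch).
So O(close_hatch) holds — close_hatch is obligatory. None of the other listed options is made obligatory by any chain of premises.

close_hatch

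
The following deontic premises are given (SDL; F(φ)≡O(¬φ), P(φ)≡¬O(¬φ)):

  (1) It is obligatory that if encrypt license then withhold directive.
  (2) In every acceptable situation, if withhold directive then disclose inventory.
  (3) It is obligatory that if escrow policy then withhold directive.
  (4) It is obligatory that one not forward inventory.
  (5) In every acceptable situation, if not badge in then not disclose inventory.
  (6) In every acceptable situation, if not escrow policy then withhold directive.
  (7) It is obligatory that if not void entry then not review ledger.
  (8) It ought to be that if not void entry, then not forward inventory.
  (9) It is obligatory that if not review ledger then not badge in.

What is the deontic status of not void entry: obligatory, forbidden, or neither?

Forbidden

Premises 6 and 3 cover both cases: O(¬escrow_policy → withhold_directive) and O(escrow_policy → withhold_directive). Since ¬escrow_policy ∨ escrow_policy is a tautology, O(withhold_directive) follows.
Premise 2 is O(withhold_directive → disclose_inventory); since O(withhold_directive), deontic closure gives O(disclose_inventory).
Premise 5 is O(¬badge_in → ¬disclose_inventory); contrapositively O(disclose_inventory → badge_in). Since O(disclose_inventory) holds, K gives O(badge_in).
Premise 9 is O(¬review_ledger → ¬badge_in); contrapositively O(badge_in → review_ledger). Since O(badge_in) holds, K gives O(review_ledger).
Premise 7 is O(¬void_entry → ¬review_ledger); contrapositively O(review_ledger → void_entry). Since O(review_ledger) holds, K gives O(void_entry).
Premises 1, 4, 8 do not contribute to this derivation.
Thus O(void_entry), which is F(¬void_entry): ¬void_entry is forbidden.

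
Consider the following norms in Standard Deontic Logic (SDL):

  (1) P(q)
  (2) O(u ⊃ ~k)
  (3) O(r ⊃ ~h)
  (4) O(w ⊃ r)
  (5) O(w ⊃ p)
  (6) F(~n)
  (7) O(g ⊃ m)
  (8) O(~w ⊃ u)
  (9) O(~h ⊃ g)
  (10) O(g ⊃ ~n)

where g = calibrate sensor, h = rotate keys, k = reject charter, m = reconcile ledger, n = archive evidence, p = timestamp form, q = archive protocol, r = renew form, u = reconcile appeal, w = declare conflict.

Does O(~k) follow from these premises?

Yes

F(~n) at premise 6 means O(n).
Premise 10 is O(g ⊃ ~n); contrapositively O(n ⊃ ~g). Since O(n) holds, K gives O(~g).
Premise 9 is O(~h ⊃ g); contrapositively O(~g ⊃ h). Since O(~g) holds, K gives O(h).
Premise 3, O(r ⊃ ~h), contraposes to O(h ⊃ ~r); with O(h) we get O(~r).
Premise 4 is O(w ⊃ r); contrapositively O(~r ⊃ ~w). Since O(~r) holds, K gives O(~w).
From O(~w) and premise 8, O(~w ⊃ u), we obtain O(u).
From O(u) and premise 2, O(u ⊃ ~k), we obtain O(~k).
Premises 1, 5, 7 do not contribute to this derivation.
So O(~k) follows.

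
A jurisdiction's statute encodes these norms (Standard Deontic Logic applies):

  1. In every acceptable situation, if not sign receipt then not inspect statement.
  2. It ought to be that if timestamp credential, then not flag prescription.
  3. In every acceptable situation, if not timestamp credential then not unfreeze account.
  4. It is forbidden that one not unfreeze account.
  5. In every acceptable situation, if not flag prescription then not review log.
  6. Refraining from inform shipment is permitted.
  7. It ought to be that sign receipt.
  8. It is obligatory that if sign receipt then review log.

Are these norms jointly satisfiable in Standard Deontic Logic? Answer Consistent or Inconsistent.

Inconsistent

From premise 7 we have O(sign_receipt).
Premise 8 is O(sign_receipt → review_log); since O(sign_receipt), deontic closure gives O(review_log).
Premise 5, O(¬flag_prescription → ¬review_log), contraposes to O(review_log → flag_prescription); with O(review_log) we get O(flag_prescription).
The contrapositive of premise 2 (O(timestamp_credential → ¬flag_prescription)) is O(flag_prescription → ¬timestamp_credential), and O(flag_prescription) is already established, so O(¬timestamp_credential).
With premise 3, O(¬timestamp_credential → ¬unfreeze_account), the K-axiom yields O(¬unfreeze_account).
But premise 4, F(¬unfreeze_account), means O(unfreeze_account).
We now have both O(¬unfreeze_account) and O(unfreeze_account) — unfreeze_account is simultaneously obligatory and forbidden, violating the D-axiom.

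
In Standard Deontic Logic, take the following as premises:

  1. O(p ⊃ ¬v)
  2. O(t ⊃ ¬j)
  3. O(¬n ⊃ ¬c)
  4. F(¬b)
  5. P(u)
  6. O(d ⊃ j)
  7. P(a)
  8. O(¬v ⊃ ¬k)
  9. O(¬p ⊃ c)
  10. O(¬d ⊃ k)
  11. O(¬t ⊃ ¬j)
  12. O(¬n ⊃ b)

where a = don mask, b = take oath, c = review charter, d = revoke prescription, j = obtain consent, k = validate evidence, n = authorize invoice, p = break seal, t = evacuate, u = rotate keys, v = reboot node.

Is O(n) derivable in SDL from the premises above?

Yes

Premises 11 and 2 cover both cases: O(¬t ⊃ ¬j) and O(t ⊃ ¬j). Since ¬t ∨ t is a tautology, O(¬j) follows.
Premise 6, O(d ⊃ j), contraposes to O(¬j ⊃ ¬d); with O(¬j) we get O(¬d).
Applying K to premise 10 (O(¬d ⊃ k)) and O(¬d) yields O(k).
Premise 8, O(¬v ⊃ ¬k), contraposes to O(k ⊃ v); with O(k) we get O(v).
The contrapositive of premise 1 (O(p ⊃ ¬v)) is O(v ⊃ ¬p), and O(v) is already established, so O(¬p).
Premise 9 is O(¬p ⊃ c); since O(¬p), deontic closure gives O(c).
The contrapositive of premise 3 (O(¬n ⊃ ¬c)) is O(c ⊃ n), and O(c) is already established, so O(n).
Premises 4, 5, 7, 12 do not contribute to this derivation.
So O(n) follows.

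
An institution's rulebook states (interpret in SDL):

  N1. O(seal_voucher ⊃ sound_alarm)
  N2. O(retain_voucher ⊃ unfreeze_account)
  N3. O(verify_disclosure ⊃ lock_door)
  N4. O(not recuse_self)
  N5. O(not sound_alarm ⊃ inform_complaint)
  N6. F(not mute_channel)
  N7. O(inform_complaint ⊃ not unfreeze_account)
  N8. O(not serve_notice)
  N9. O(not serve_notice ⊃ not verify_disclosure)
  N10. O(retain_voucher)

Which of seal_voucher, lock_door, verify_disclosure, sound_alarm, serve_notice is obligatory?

From premise 10 we have O(retain_voucher).
Premise 2 is O(retain_voucher ⊃ unfreeze_account); since O(retain_voucher), deontic closure gives O(unfreeze_account).
Premise 7, O(inform_complaint ⊃ not unfreeze_account), contraposes to O(unfreeze_account ⊃ not inform_complaint); with O(unfreeze_account) we get O(not inform_complaint).
Premise 5 is O(not sound_alarm ⊃ inform_complaint); contrapositively O(not inform_complaint ⊃ sound_alarm). Since O(not inform_complaint) holds, K gives O(sound_alarm).
So O(sound_alarm) holds — sound_alarm is obligatory. None of the other listed options is made obligatory by any chain of premises.

sound_alarm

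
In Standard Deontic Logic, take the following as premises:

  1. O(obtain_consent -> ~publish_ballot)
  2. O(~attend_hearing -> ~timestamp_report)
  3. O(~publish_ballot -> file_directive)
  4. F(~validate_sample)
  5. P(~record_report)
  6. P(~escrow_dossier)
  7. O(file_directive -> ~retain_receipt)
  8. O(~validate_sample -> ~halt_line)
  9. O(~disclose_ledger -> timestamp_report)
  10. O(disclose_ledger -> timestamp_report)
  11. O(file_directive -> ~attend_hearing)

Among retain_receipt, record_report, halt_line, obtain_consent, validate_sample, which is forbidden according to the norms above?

obtain_consent

Premises 9 and 10 are O(~disclose_ledger -> timestamp_report) and O(disclose_ledger -> timestamp_report); every ideal world satisfies ~disclose_ledger or disclose_ledger, so in either case timestamp_report holds — hence O(timestamp_report).
The contrapositive of premise 2 (O(~attend_hearing -> ~timestamp_report)) is O(timestamp_report -> attend_hearing), and O(timestamp_report) is already established, so O(attend_hearing).
The contrapositive of premise 11 (O(file_directive -> ~attend_hearing)) is O(attend_hearing -> ~file_directive), and O(attend_hearing) is already established, so O(~file_directive).
Premise 3, O(~publish_ballot -> file_directive), contraposes to O(~file_directive -> publish_ballot); with O(~file_directive) we get O(publish_ballot).
Premise 1 is O(obtain_consent -> ~publish_ballot); contrapositively O(publish_ballot -> ~obtain_consent). Since O(publish_ballot) holds, K gives O(~obtain_consent).
So O(~obtain_consent) holds, i.e. obtain_consent is forbidden. None of the other listed options is forbidden under the premises.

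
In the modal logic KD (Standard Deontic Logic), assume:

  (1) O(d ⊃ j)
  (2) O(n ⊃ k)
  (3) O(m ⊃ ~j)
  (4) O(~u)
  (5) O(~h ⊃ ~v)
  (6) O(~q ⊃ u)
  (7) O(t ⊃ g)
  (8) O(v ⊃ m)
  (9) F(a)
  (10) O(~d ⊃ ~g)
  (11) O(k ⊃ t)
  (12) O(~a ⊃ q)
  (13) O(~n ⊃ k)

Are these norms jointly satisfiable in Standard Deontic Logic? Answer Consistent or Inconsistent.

Premise 6 is O(~q ⊃ u), but O(~q) is not derivable from the premises, so it does not yield O(u).
So O(u) is not derivable, and the apparent clash with O(~u) does not arise.
A world satisfying every obligation exists (e.g. a=false, d=true, g=true, h=false, j=true, k=true, m=false, n=false, q=true, t=true, u=false, v=false); no atom is both obligatory and forbidden, so the set is consistent.

Consistent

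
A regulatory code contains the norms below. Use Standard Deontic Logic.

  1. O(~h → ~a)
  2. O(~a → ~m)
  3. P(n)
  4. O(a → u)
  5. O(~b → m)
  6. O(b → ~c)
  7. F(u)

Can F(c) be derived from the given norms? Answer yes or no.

F(u) at premise 7 means O(~u).
Premise 4, O(a → u), contraposes to O(~u → ~a); with O(~u) we get O(~a).
From O(~a) and premise 2, O(~a → ~m), we obtain O(~m).
The contrapositive of premise 5 (O(~b → m)) is O(~m → b), and O(~m) is already established, so O(b).
Premise 6 is O(b → ~c); since O(b), deontic closure gives O(~c).
Premises 1, 3 do not contribute to this derivation.
So O(~c) holds, i.e. F(c). The claim follows.

Yes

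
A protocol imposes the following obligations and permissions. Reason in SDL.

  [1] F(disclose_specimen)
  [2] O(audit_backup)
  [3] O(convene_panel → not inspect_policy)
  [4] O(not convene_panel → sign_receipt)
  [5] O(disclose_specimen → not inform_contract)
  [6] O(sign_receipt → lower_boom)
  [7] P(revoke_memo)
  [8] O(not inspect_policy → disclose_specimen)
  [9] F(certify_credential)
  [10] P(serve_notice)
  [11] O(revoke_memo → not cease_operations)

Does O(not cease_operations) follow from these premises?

Premise 11 is O(revoke_memo → not cease_operations), but O(revoke_memo) is not derivable from the premises (the permission P(revoke_memo) asserts only not O(not revoke_memo), not O(revoke_memo)), so it does not yield O(not cease_operations).
No other premise forces O(not cease_operations). An ideal world satisfying every premise can still have not cease_operations false, so O(not cease_operations) is not derivable.

No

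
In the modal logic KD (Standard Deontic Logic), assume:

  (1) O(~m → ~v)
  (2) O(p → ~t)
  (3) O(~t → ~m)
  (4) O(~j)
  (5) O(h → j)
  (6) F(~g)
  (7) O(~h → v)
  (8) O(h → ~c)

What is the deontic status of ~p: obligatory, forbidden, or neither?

Obligatory

From premise 4 we have O(~j).
Premise 5 is O(h → j); contrapositively O(~j → ~h). Since O(~j) holds, K gives O(~h).
With premise 7, O(~h → v), the K-axiom yields O(v).
The contrapositive of premise 1 (O(~m → ~v)) is O(v → m), and O(v) is already established, so O(m).
Premise 3, O(~t → ~m), contraposes to O(m → t); with O(m) we get O(t).
Premise 2 is O(p → ~t); contrapositively O(t → ~p). Since O(t) holds, K gives O(~p).
Premises 6, 8 do not contribute to this derivation.
Hence ~p is obligatory.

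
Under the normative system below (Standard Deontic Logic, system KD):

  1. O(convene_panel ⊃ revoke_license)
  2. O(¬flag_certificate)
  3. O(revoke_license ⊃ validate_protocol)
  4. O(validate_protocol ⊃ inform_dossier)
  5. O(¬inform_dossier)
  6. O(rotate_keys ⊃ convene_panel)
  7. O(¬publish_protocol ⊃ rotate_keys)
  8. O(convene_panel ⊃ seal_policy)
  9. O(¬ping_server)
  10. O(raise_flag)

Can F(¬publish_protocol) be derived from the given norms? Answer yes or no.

Premise 5 gives O(¬inform_dossier).
Premise 4, O(validate_protocol ⊃ inform_dossier), contraposes to O(¬inform_dossier ⊃ ¬validate_protocol); with O(¬inform_dossier) we get O(¬validate_protocol).
Premise 3 is O(revoke_license ⊃ validate_protocol); contrapositively O(¬validate_protocol ⊃ ¬revoke_license). Since O(¬validate_protocol) holds, K gives O(¬revoke_license).
The contrapositive of premise 1 (O(convene_panel ⊃ revoke_license)) is O(¬revoke_license ⊃ ¬convene_panel), and O(¬revoke_license) is already established, so O(¬convene_panel).
The contrapositive of premise 6 (O(rotate_keys ⊃ convene_panel)) is O(¬convene_panel ⊃ ¬rotate_keys), and O(¬convene_panel) is already established, so O(¬rotate_keys).
Premise 7 is O(¬publish_protocol ⊃ rotate_keys); contrapositively O(¬rotate_keys ⊃ publish_protocol). Since O(¬rotate_keys) holds, K gives O(publish_protocol).
Premises 2, 8, 9, 10 do not contribute to this derivation.
So O(publish_protocol) holds, i.e. F(¬publish_protocol). The claim follows.

Yes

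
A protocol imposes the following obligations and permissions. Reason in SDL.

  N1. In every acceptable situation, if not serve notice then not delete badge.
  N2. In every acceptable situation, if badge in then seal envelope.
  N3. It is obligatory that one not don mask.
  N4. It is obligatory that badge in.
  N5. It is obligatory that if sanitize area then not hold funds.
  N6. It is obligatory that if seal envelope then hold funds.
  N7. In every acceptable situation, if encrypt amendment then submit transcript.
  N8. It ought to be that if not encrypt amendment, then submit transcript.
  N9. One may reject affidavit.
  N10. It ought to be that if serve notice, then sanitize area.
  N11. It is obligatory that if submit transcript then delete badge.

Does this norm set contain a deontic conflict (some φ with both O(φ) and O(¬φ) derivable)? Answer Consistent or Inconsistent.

Inconsistent

By case analysis on encrypt_amendment: premise 7 gives O(encrypt_amendment → submit_transcript) and premise 8 gives O(¬encrypt_amendment → submit_transcript), so O(submit_transcript) either way.
From O(submit_transcript) and premise 11, O(submit_transcript → delete_badge), we obtain O(delete_badge).
Premise 1 is O(¬serve_notice → ¬delete_badge); contrapositively O(delete_badge → serve_notice). Since O(delete_badge) holds, K gives O(serve_notice).
From O(serve_notice) and premise 10, O(serve_notice → sanitize_area), we obtain O(sanitize_area).
Applying K to premise 5 (O(sanitize_area → ¬hold_funds)) and O(sanitize_area) yields O(¬hold_funds).
Premise 6 is O(seal_envelope → hold_funds); contrapositively O(¬hold_funds → ¬seal_envelope). Since O(¬hold_funds) holds, K gives O(¬seal_envelope).
The contrapositive of premise 2 (O(badge_in → seal_envelope)) is O(¬seal_envelope → ¬badge_in), and O(¬seal_envelope) is already established, so O(¬badge_in).
But premise 4 directly asserts O(badge_in).
We now have both O(¬badge_in) and O(badge_in) — badge_in is simultaneously obligatory and forbidden, violating the D-axiom.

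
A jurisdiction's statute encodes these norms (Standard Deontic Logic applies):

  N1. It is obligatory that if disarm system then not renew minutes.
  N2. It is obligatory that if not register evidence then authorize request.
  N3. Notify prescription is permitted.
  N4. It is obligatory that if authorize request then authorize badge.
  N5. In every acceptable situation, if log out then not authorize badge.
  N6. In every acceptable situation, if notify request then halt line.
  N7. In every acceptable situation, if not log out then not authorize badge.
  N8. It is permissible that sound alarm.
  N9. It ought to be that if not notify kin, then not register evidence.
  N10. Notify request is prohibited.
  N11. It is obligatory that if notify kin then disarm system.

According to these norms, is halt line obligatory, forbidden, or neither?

Neither

Premise 6 is O(notify_request → halt_line), but O(notify_request) is not derivable from the premises, so it does not yield O(halt_line).
No premise or chain of K-axiom applications forces O(halt_line), and none forces O(¬halt_line). So halt_line is neither obligatory nor forbidden under these norms.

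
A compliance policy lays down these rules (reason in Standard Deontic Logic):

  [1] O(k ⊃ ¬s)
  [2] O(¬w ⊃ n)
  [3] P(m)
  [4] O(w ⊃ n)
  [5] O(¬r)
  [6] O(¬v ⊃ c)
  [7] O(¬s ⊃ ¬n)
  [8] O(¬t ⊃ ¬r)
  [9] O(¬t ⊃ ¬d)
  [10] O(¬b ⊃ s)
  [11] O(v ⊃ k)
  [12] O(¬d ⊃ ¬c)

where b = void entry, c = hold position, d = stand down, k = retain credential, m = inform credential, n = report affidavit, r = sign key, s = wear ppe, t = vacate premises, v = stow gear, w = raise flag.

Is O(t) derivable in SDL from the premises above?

By case analysis on w: premise 4 gives O(w ⊃ n) and premise 2 gives O(¬w ⊃ n), so O(n) either way.
Premise 7, O(¬s ⊃ ¬n), contraposes to O(n ⊃ s); with O(n) we get O(s).
Premise 1 is O(k ⊃ ¬s); contrapositively O(s ⊃ ¬k). Since O(s) holds, K gives O(¬k).
Premise 11, O(v ⊃ k), contraposes to O(¬k ⊃ ¬v); with O(¬k) we get O(¬v).
Applying K to premise 6 (O(¬v ⊃ c)) and O(¬v) yields O(c).
Premise 12, O(¬d ⊃ ¬c), contraposes to O(c ⊃ d); with O(c) we get O(d).
Premise 9, O(¬t ⊃ ¬d), contraposes to O(d ⊃ t); with O(d) we get O(t).
Premises 3, 5, 8, 10 do not contribute to this derivation.
So O(t) follows.

Yes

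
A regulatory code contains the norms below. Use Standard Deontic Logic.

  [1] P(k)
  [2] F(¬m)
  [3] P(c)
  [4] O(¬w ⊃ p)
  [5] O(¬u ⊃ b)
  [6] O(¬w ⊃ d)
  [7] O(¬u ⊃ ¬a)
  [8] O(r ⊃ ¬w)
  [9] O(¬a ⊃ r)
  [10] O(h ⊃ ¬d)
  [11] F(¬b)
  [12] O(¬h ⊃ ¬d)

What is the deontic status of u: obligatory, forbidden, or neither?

Premises 12 and 10 cover both cases: O(¬h ⊃ ¬d) and O(h ⊃ ¬d). Since ¬h ∨ h is a tautology, O(¬d) follows.
Premise 6, O(¬w ⊃ d), contraposes to O(¬d ⊃ w); with O(¬d) we get O(w).
Premise 8, O(r ⊃ ¬w), contraposes to O(w ⊃ ¬r); with O(w) we get O(¬r).
Premise 9 is O(¬a ⊃ r); contrapositively O(¬r ⊃ a). Since O(¬r) holds, K gives O(a).
Premise 7 is O(¬u ⊃ ¬a); contrapositively O(a ⊃ u). Since O(a) holds, K gives O(u).
Premises 1, 2, 3, 4, 5, 11 do not contribute to this derivation.
Hence u is obligatory.

Obligatory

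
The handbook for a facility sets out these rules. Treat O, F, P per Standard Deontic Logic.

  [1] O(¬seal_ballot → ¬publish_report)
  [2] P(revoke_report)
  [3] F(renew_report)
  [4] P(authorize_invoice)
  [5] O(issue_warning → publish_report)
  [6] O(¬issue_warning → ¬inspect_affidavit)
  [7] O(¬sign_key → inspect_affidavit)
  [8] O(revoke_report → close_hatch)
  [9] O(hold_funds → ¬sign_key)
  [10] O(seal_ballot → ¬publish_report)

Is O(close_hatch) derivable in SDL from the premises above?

No

Premise 8 is O(revoke_report → close_hatch), but O(revoke_report) is not derivable from the premises (the permission P(revoke_report) asserts only ¬O(¬revoke_report), not O(revoke_report)), so it does not yield O(close_hatch).
No other premise forces O(close_hatch). An ideal world satisfying every premise can still have close_hatch false, so O(close_hatch) is not derivable.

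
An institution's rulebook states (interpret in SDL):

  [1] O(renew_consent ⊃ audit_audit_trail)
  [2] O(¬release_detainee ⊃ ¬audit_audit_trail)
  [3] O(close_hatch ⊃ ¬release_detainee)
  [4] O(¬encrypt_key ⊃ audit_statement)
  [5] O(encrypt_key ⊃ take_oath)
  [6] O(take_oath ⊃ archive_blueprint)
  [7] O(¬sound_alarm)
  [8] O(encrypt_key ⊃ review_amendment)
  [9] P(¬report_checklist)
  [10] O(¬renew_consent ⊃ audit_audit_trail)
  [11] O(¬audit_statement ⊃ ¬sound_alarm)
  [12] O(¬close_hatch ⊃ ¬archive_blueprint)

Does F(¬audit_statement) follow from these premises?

Yes

Premises 1 and 10 cover both cases: O(renew_consent ⊃ audit_audit_trail) and O(¬renew_consent ⊃ audit_audit_trail). Since renew_consent ∨ ¬renew_consent is a tautology, O(audit_audit_trail) follows.
Premise 2, O(¬release_detainee ⊃ ¬audit_audit_trail), contraposes to O(audit_audit_trail ⊃ release_detainee); with O(audit_audit_trail) we get O(release_detainee).
Premise 3 is O(close_hatch ⊃ ¬release_detainee); contrapositively O(release_detainee ⊃ ¬close_hatch). Since O(release_detainee) holds, K gives O(¬close_hatch).
Premise 12 is O(¬close_hatch ⊃ ¬archive_blueprint); since O(¬close_hatch), deontic closure gives O(¬archive_blueprint).
The contrapositive of premise 6 (O(take_oath ⊃ archive_blueprint)) is O(¬archive_blueprint ⊃ ¬take_oath), and O(¬archive_blueprint) is already established, so O(¬take_oath).
Premise 5, O(encrypt_key ⊃ take_oath), contraposes to O(¬take_oath ⊃ ¬encrypt_key); with O(¬take_oath) we get O(¬encrypt_key).
Premise 4 is O(¬encrypt_key ⊃ audit_statement); since O(¬encrypt_key), deontic closure gives O(audit_statement).
Premises 7, 8, 9, 11 do not contribute to this derivation.
So O(audit_statement) holds, i.e. F(¬audit_statement). The claim follows.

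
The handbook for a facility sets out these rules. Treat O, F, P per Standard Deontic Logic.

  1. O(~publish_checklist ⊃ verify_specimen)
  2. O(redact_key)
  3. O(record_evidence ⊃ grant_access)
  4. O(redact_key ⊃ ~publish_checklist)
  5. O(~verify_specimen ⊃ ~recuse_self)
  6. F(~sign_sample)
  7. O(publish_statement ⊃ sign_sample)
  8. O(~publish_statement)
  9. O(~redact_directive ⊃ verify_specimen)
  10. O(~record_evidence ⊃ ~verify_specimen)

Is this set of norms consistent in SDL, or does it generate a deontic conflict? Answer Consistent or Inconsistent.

Premise 7 is O(publish_statement ⊃ sign_sample); even if O(sign_sample) held, inferring O(publish_statement) would be affirming the consequent — invalid.
So O(publish_statement) is not derivable, and the apparent clash with O(~publish_statement) does not arise.
A world satisfying every obligation exists (e.g. grant_access=true, publish_checklist=false, publish_statement=false, record_evidence=true, recuse_self=false, redact_directive=false, redact_key=true, sign_sample=true, verify_specimen=true); no atom is both obligatory and forbidden, so the set is consistent.

Consistent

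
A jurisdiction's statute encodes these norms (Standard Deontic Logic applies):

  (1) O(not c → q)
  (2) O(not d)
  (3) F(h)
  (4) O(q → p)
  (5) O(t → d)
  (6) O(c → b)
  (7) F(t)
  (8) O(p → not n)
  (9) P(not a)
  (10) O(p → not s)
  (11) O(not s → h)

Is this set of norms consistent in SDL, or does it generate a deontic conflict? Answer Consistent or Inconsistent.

Premise 5 is O(t → d), but O(t) is not derivable from the premises, so it does not yield O(d).
So O(d) is not derivable, and the apparent clash with O(not d) does not arise.
A world satisfying every obligation exists (e.g. a=false, b=true, c=true, d=false, h=false, n=false, p=false, q=false, s=true, t=false); no atom is both obligatory and forbidden, so the set is consistent.

Consistent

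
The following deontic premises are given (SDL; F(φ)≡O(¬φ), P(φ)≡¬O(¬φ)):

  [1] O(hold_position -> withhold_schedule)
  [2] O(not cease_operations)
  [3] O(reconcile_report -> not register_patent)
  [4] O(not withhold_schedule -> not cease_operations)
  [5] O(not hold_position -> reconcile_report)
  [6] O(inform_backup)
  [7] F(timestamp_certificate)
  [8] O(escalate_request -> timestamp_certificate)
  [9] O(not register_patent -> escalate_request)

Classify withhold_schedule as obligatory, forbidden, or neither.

Obligatory

F(timestamp_certificate) at premise 7 means O(not timestamp_certificate).
The contrapositive of premise 8 (O(escalate_request -> timestamp_certificate)) is O(not timestamp_certificate -> not escalate_request), and O(not timestamp_certificate) is already established, so O(not escalate_request).
The contrapositive of premise 9 (O(not register_patent -> escalate_request)) is O(not escalate_request -> register_patent), and O(not escalate_request) is already established, so O(register_patent).
The contrapositive of premise 3 (O(reconcile_report -> not register_patent)) is O(register_patent -> not reconcile_report), and O(register_patent) is already established, so O(not reconcile_report).
Premise 5, O(not hold_position -> reconcile_report), contraposes to O(not reconcile_report -> hold_position); with O(not reconcile_report) we get O(hold_position).
Applying K to premise 1 (O(hold_position -> withhold_schedule)) and O(hold_position) yields O(withhold_schedule).
Premises 2, 4, 6 do not contribute to this derivation.
Hence withhold_schedule is obligatory.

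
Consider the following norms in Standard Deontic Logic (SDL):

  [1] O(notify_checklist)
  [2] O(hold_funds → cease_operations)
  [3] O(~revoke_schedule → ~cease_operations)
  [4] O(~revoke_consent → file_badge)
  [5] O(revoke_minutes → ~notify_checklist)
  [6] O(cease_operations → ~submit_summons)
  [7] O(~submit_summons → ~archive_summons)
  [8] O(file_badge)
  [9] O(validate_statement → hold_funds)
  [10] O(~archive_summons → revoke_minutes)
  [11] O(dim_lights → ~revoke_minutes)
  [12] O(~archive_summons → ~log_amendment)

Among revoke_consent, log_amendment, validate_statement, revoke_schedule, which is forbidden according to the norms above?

validate_statement

Premise 1 states O(notify_checklist) outright.
Premise 5 is O(revoke_minutes → ~notify_checklist); contrapositively O(notify_checklist → ~revoke_minutes). Since O(notify_checklist) holds, K gives O(~revoke_minutes).
The contrapositive of premise 10 (O(~archive_summons → revoke_minutes)) is O(~revoke_minutes → archive_summons), and O(~revoke_minutes) is already established, so O(archive_summons).
The contrapositive of premise 7 (O(~submit_summons → ~archive_summons)) is O(archive_summons → submit_summons), and O(archive_summons) is already established, so O(submit_summons).
Premise 6 is O(cease_operations → ~submit_summons); contrapositively O(submit_summons → ~cease_operations). Since O(submit_summons) holds, K gives O(~cease_operations).
Premise 2, O(hold_funds → cease_operations), contraposes to O(~cease_operations → ~hold_funds); with O(~cease_operations) we get O(~hold_funds).
Premise 9, O(validate_statement → hold_funds), contraposes to O(~hold_funds → ~validate_statement); with O(~hold_funds) we get O(~validate_statement).
So O(~validate_statement) holds, i.e. validate_statement is forbidden. None of the other listed options is forbidden under the premises.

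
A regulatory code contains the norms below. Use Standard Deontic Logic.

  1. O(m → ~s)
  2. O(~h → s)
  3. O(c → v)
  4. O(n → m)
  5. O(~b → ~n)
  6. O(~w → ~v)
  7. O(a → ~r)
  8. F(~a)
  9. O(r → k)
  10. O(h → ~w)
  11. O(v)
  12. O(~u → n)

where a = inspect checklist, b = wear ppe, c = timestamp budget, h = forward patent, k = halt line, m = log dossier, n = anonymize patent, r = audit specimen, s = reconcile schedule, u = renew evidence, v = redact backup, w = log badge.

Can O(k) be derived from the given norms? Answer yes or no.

Premise 9 is O(r → k), but O(r) is not derivable from the premises, so it does not yield O(k).
No other premise forces O(k). An ideal world satisfying every premise can still have k false, so O(k) is not derivable.

No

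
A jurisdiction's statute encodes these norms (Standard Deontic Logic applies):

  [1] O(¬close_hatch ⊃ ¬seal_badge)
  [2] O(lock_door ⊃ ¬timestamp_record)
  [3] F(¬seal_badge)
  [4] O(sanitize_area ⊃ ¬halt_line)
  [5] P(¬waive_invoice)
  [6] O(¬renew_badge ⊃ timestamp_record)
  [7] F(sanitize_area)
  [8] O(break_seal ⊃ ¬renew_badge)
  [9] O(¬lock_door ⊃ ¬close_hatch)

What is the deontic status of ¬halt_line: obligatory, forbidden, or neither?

Premise 4 is O(sanitize_area ⊃ ¬halt_line), but O(sanitize_area) is not derivable from the premises, so it does not yield O(¬halt_line).
No premise or chain of K-axiom applications forces O(¬halt_line), and none forces O(halt_line). So ¬halt_line is neither obligatory nor forbidden under these norms.

Neither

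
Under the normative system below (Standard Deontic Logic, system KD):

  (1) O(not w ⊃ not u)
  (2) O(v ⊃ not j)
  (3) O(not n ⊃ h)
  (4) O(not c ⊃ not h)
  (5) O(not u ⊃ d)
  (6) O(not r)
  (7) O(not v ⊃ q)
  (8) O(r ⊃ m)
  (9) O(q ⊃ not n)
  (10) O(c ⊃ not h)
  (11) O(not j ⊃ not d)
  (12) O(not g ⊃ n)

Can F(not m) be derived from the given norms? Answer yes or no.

No

Premise 8 is O(r ⊃ m), but O(r) is not derivable from the premises, so it does not yield O(m).
No other premise forces O(m). An ideal world satisfying every premise can still have not m true, so F(not m) is not derivable.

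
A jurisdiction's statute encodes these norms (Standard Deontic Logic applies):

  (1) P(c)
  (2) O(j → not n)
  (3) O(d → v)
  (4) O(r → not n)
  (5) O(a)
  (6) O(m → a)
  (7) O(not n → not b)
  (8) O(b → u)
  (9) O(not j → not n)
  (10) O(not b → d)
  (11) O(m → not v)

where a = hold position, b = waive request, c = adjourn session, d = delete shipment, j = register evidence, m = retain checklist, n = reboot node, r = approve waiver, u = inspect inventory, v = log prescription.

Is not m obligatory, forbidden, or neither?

Premises 9 and 2 are O(not j → not n) and O(j → not n); every ideal world satisfies not j or j, so in either case not n holds — hence O(not n).
From O(not n) and premise 7, O(not n → not b), we obtain O(not b).
From O(not b) and premise 10, O(not b → d), we obtain O(d).
With premise 3, O(d → v), the K-axiom yields O(v).
Premise 11, O(m → not v), contraposes to O(v → not m); with O(v) we get O(not m).
Premises 1, 4, 5, 6, 8 do not contribute to this derivation.
Hence not m is obligatory.

Obligatory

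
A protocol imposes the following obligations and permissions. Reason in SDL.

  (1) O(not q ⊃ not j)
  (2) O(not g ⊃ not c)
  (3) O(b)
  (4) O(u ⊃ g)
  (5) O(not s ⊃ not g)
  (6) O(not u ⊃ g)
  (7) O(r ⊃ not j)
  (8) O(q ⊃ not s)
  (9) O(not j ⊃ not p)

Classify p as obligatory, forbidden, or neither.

Forbidden

Premises 4 and 6 are O(u ⊃ g) and O(not u ⊃ g); every ideal world satisfies u or not u, so in either case g holds — hence O(g).
The contrapositive of premise 5 (O(not s ⊃ not g)) is O(g ⊃ s), and O(g) is already established, so O(s).
Premise 8 is O(q ⊃ not s); contrapositively O(s ⊃ not q). Since O(s) holds, K gives O(not q).
With premise 1, O(not q ⊃ not j), the K-axiom yields O(not j).
Premise 9 is O(not j ⊃ not p); since O(not j), deontic closure gives O(not p).
Premises 2, 3, 7 do not contribute to this derivation.
Thus O(not p), which is F(p): p is forbidden.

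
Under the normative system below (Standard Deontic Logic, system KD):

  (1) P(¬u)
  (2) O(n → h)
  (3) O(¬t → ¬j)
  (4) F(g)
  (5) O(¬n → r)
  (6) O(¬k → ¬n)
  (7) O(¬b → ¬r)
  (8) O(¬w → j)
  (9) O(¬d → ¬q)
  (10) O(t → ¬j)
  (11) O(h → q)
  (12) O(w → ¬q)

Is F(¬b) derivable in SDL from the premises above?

Yes

By case analysis on t: premise 10 gives O(t → ¬j) and premise 3 gives O(¬t → ¬j), so O(¬j) either way.
Premise 8 is O(¬w → j); contrapositively O(¬j → w). Since O(¬j) holds, K gives O(w).
With premise 12, O(w → ¬q), the K-axiom yields O(¬q).
Premise 11, O(h → q), contraposes to O(¬q → ¬h); with O(¬q) we get O(¬h).
Premise 2, O(n → h), contraposes to O(¬h → ¬n); with O(¬h) we get O(¬n).
Applying K to premise 5 (O(¬n → r)) and O(¬n) yields O(r).
Premise 7, O(¬b → ¬r), contraposes to O(r → b); with O(r) we get O(b).
Premises 1, 4, 6, 9 do not contribute to this derivation.
So O(b) holds, i.e. F(¬b). The claim follows.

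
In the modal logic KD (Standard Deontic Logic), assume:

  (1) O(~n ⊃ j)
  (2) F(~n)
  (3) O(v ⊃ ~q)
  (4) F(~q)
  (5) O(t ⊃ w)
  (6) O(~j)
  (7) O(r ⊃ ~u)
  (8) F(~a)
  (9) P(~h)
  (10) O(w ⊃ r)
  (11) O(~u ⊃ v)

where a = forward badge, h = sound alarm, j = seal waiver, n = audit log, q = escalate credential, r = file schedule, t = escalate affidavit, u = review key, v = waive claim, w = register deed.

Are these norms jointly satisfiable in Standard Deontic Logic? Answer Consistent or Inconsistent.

Premise 1 is O(~n ⊃ j), but O(~n) is not derivable from the premises, so it does not yield O(j).
So O(j) is not derivable, and the apparent clash with O(~j) does not arise.
A world satisfying every obligation exists (e.g. a=true, h=false, j=false, n=true, q=true, r=false, t=false, u=true, v=false, w=false); no atom is both obligatory and forbidden, so the set is consistent.

Consistent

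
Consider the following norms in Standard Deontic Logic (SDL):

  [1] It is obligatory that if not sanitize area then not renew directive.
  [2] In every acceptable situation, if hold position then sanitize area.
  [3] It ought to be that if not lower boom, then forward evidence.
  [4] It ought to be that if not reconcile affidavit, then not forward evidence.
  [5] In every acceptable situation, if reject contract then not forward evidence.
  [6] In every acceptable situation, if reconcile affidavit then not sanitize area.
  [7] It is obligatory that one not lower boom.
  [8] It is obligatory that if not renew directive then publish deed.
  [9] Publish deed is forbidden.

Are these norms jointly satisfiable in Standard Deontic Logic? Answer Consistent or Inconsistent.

Premise 9, F(publish_deed), is equivalent to O(¬publish_deed).
Premise 8, O(¬renew_directive → publish_deed), contraposes to O(¬publish_deed → renew_directive); with O(¬publish_deed) we get O(renew_directive).
Premise 1 is O(¬sanitize_area → ¬renew_directive); contrapositively O(renew_directive → sanitize_area). Since O(renew_directive) holds, K gives O(sanitize_area).
Premise 6, O(reconcile_affidavit → ¬sanitize_area), contraposes to O(sanitize_area → ¬reconcile_affidavit); with O(sanitize_area) we get O(¬reconcile_affidavit).
From O(¬reconcile_affidavit) and premise 4, O(¬reconcile_affidavit → ¬forward_evidence), we obtain O(¬forward_evidence).
The contrapositive of premise 3 (O(¬lower_boom → forward_evidence)) is O(¬forward_evidence → lower_boom), and O(¬forward_evidence) is already established, so O(lower_boom).
But premise 7 directly asserts O(¬lower_boom).
We now have both O(lower_boom) and O(¬lower_boom) — lower_boom is simultaneously obligatory and forbidden, violating the D-axiom.

Inconsistent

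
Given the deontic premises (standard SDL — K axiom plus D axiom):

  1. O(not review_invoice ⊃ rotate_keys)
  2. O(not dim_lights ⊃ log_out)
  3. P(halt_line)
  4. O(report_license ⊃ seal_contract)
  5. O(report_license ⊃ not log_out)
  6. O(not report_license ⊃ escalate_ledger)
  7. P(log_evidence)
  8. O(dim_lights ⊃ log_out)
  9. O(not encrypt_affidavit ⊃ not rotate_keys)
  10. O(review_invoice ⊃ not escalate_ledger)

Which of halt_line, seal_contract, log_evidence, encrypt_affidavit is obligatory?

encrypt_affidavit

Premises 8 and 2 cover both cases: O(dim_lights ⊃ log_out) and O(not dim_lights ⊃ log_out). Since dim_lights ∨ not dim_lights is a tautology, O(log_out) follows.
Premise 5 is O(report_license ⊃ not log_out); contrapositively O(log_out ⊃ not report_license). Since O(log_out) holds, K gives O(not report_license).
Applying K to premise 6 (O(not report_license ⊃ escalate_ledger)) and O(not report_license) yields O(escalate_ledger).
Premise 10, O(review_invoice ⊃ not escalate_ledger), contraposes to O(escalate_ledger ⊃ not review_invoice); with O(escalate_ledger) we get O(not review_invoice).
Applying K to premise 1 (O(not review_invoice ⊃ rotate_keys)) and O(not review_invoice) yields O(rotate_keys).
Premise 9, O(not encrypt_affidavit ⊃ not rotate_keys), contraposes to O(rotate_keys ⊃ encrypt_affidavit); with O(rotate_keys) we get O(encrypt_affidavit).
So O(encrypt_affidavit) holds — encrypt_affidavit is obligatory. None of the other listed options is made obligatory by any chain of premises.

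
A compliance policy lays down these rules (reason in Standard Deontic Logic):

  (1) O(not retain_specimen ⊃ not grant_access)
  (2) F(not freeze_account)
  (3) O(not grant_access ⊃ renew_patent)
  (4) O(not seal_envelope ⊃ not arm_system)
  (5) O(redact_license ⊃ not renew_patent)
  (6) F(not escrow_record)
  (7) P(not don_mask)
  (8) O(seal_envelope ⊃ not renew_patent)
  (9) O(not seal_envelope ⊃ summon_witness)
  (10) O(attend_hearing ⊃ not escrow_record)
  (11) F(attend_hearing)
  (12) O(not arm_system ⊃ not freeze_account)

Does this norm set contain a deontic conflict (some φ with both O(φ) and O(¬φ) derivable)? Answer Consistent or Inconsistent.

Consistent

Premise 10 is O(attend_hearing ⊃ not escrow_record), but O(attend_hearing) is not derivable from the premises, so it does not yield O(not escrow_record).
So O(not escrow_record) is not derivable, and the apparent clash with O(escrow_record) does not arise.
A world satisfying every obligation exists (e.g. arm_system=true, attend_hearing=false, don_mask=false, escrow_record=true, freeze_account=true, grant_access=true, redact_license=false, renew_patent=false, retain_specimen=true, seal_envelope=true, summon_witness=false); no atom is both obligatory and forbidden, so the set is consistent.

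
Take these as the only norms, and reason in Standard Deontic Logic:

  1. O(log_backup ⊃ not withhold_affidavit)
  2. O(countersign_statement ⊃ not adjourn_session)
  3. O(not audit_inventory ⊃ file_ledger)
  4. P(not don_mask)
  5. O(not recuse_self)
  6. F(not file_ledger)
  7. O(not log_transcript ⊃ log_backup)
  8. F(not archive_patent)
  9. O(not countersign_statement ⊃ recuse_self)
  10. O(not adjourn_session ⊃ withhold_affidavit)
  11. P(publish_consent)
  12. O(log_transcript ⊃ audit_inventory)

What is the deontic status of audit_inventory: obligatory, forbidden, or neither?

Obligatory

Premise 5 states O(not recuse_self) outright.
Premise 9, O(not countersign_statement ⊃ recuse_self), contraposes to O(not recuse_self ⊃ countersign_statement); with O(not recuse_self) we get O(countersign_statement).
Applying K to premise 2 (O(countersign_statement ⊃ not adjourn_session)) and O(countersign_statement) yields O(not adjourn_session).
Applying K to premise 10 (O(not adjourn_session ⊃ withhold_affidavit)) and O(not adjourn_session) yields O(withhold_affidavit).
The contrapositive of premise 1 (O(log_backup ⊃ not withhold_affidavit)) is O(withhold_affidavit ⊃ not log_backup), and O(withhold_affidavit) is already established, so O(not log_backup).
Premise 7, O(not log_transcript ⊃ log_backup), contraposes to O(not log_backup ⊃ log_transcript); with O(not log_backup) we get O(log_transcript).
With premise 12, O(log_transcript ⊃ audit_inventory), the K-axiom yields O(audit_inventory).
Premises 3, 4, 6, 8, 11 do not contribute to this derivation.
Hence audit_inventory is obligatory.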